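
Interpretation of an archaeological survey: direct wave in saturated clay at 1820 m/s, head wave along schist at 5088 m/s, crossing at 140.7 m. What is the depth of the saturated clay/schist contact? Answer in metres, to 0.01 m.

48.39 m

h = (x_cross/2)·√((V₂−V₁)/(V₂+V₁)).
(V₂−V₁)/(V₂+V₁) = (5088−1820)/(5088+1820) = 0.4731; √ = 0.6878.
h = (140.7/2)·0.6878 = 48.39 m.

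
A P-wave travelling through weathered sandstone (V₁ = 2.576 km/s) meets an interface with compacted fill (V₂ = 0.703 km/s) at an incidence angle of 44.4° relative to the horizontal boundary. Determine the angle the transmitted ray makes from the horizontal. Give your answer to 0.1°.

Angle from the normal: 90° − 44.4° = 45.6°.
sin θ₁/V₁ = sin θ₂/V₂ ⇒ sin θ₂ = 0.703·sin 45.6°/2.576 = 0.703·0.7145/2.576 = 0.1950.
θ₂ = sin⁻¹(0.1950) = 11.24° (from vertical).
From the interface: 90° − 11.24° = 78.76°.

78.8°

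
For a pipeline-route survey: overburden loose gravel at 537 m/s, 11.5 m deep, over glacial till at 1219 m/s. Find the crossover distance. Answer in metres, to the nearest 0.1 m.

36.9 m

x_cross = 2h·√((V₂+V₁)/(V₂−V₁)).
(V₂+V₁)/(V₂−V₁) = (1219+537)/(1219−537) = 2.5748; √ = 1.6046.
x_cross = 2·11.5·1.6046 = 36.91 m.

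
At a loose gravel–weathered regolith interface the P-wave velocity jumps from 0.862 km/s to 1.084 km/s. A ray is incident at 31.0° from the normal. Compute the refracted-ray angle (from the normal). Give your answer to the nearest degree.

40°

sin θ₁/V₁ = sin θ₂/V₂ ⇒ sin θ₂ = 1.084·sin 31.0°/0.862 = 1.084·0.5150/0.862 = 0.6477.
θ₂ = arcsin 0.6477 = 40.37° from the normal.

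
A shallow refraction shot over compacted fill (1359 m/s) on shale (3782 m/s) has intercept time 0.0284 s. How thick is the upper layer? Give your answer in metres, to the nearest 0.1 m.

θ_c = arcsin(1359/3782) = 21.06°; cos θ_c = 0.9332.
tᵢ = 2h cos θ_c/V₁ ⇒ h = tᵢ·V₁/(2 cos θ_c) = 0.0284·1359/(2·0.9332) = 20.68 m.

20.7 m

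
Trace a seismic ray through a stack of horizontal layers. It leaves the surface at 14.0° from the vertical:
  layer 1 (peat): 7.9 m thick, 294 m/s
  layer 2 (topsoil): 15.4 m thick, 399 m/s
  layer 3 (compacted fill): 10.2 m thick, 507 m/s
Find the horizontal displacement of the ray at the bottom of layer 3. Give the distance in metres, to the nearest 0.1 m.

Ray parameter p = sin 14.0° / 294 m/s = 8.2286e-04 s/m.
Layer 1: θ = 14.00°; offset = 7.9·tan 14.00° = 1.970 m.
Layer 2: sin θ = p·399 = 0.3283 → θ = 19.17°; offset = 15.4·tan 19.17° = 5.353 m.
Layer 3: sin θ = p·507 = 0.4172 → θ = 24.66°; offset = 10.2·tan 24.66° = 4.682 m.
Σ offsets = 12.005 m.

12.0 m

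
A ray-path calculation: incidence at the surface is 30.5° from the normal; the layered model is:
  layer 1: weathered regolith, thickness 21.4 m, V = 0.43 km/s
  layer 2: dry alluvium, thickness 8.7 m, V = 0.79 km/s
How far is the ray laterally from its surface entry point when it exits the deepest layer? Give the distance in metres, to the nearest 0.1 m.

35.1 m

Ray parameter p = sin 30.5° / 0.43 km/s = 1.1803e+00 s/km.
Layer 1: θ = 30.50°; offset = 21.4·tan 30.50° = 12.606 m.
Layer 2: sin θ = p·0.79 = 0.9325 → θ = 68.82°; offset = 8.7·tan 68.82° = 22.454 m.
Total horizontal offset = 35.060 m.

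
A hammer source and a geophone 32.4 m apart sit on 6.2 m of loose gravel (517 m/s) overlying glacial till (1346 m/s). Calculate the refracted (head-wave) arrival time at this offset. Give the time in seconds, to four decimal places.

0.0462 s

θ_c = arcsin(V₁/V₂) = arcsin(517/1346) = 22.59°, cos θ_c = 0.9233.
Intercept time tᵢ = 2h cos θ_c / V₁ = 2·6.2·0.9233/517 = 0.02214 s.
t = x/V₂ + tᵢ = 32.4/1346 + 0.02214 = 0.04622 s.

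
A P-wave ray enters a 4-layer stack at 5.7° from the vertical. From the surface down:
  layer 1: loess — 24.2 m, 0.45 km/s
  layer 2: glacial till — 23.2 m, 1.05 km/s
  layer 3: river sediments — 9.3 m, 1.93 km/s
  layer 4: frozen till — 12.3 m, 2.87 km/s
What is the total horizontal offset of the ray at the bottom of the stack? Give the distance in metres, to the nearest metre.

Apply Snell's law at each interface; in layer i the horizontal offset is hᵢ·tan θᵢ.
Layer 1: θ = 5.70°; offset = 24.2·tan 5.70° = 2.415 m.
Layer 2: sin θ = 1.05·sin 5.7°/0.45 = 0.2317, θ = 13.40°; offset = 23.2·tan 13.40° = 5.527 m.
Layer 3: sin θ = 1.93·sin 5.7°/0.45 = 0.4260, θ = 25.21°; offset = 9.3·tan 25.21° = 4.379 m.
Layer 4: sin θ = 2.87·sin 5.7°/0.45 = 0.6334, θ = 39.30°; offset = 12.3·tan 39.30° = 10.069 m.
Σ offsets = 22.390 m.

22 m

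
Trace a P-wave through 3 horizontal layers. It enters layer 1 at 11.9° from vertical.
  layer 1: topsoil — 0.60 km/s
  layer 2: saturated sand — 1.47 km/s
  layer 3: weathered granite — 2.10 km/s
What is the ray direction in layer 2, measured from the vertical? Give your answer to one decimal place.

30.3°

Ray parameter p = sin 11.9° / 0.60 = 3.4367e-01 s/km.
sin θ_2 = p·V_2 = 3.4367e-01 × 1.47 = 0.5052.
θ_2 = arcsin 0.5052 = 30.34°.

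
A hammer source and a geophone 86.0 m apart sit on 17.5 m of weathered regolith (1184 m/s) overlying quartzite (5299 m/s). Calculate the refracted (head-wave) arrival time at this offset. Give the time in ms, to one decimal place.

45.0 ms

θ_c = arcsin(V₁/V₂) = arcsin(1184/5299) = 12.91°, cos θ_c = 0.9747.
Intercept time tᵢ = 2h cos θ_c / V₁ = 2·17.5·0.9747/1184 = 0.02881 s.
t = x/V₂ + tᵢ = 86.0/5299 + 0.02881 = 0.04504 s.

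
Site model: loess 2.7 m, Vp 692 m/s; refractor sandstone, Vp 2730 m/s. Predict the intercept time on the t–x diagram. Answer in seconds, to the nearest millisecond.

θ_c = arcsin(V₁/V₂) = arcsin(692/2730) = 14.68°; cos θ_c = 0.9673.
tᵢ = 2h·cos θ_c / V₁ = 2·2.7·0.9673 / 692 = 0.00755 s.

0.008 s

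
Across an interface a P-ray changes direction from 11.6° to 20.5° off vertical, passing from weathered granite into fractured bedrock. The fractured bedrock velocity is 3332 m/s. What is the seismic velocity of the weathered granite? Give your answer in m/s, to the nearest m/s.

1913 m/s

sin 11.6° = 0.2011; sin 20.5° = 0.3502.
V₁ = V₂·(sin θ₁/sin θ₂) = 3332·(0.2011/0.3502) = 1913.13 m/s.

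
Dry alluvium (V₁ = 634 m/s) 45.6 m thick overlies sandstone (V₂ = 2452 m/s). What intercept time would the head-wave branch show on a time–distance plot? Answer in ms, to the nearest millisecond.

tᵢ = 2h·√(V₂²−V₁²)/(V₁V₂).
√(V₂²−V₁²) = √(2452²−634²) = 2368.6 m/s.
tᵢ = 2·45.6·2368.6/(634·2452) = 0.13896 s.

139 ms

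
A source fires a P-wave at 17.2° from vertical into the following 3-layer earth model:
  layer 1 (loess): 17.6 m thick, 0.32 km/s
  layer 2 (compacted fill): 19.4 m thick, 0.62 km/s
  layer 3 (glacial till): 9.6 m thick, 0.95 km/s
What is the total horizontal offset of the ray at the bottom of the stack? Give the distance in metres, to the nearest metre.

p = sin θ₁/V₁ = sin 17.2°/0.32 = 9.2409e-01 s/km is conserved through the stack.
Layer 1: θ = 17.20°; offset = 17.6·tan 17.20° = 5.448 m.
Layer 2: sin θ = p·0.62 = 0.5729 → θ = 34.96°; offset = 19.4·tan 34.96° = 13.561 m.
Layer 3: sin θ = p·0.95 = 0.8779 → θ = 61.39°; offset = 9.6·tan 61.39° = 17.599 m.
Summing the layer offsets gives 36.608 m.

37 m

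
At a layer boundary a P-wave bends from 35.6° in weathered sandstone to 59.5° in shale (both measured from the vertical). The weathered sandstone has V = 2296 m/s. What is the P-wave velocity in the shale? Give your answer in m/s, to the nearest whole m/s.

Snell's law: sin 35.6°/V₁ = sin 59.5°/V₂.
V₂ = V₁·sin 59.5°/sin 35.6° = 2296 × 1.4801 = 3398.42 m/s.

3398 m/s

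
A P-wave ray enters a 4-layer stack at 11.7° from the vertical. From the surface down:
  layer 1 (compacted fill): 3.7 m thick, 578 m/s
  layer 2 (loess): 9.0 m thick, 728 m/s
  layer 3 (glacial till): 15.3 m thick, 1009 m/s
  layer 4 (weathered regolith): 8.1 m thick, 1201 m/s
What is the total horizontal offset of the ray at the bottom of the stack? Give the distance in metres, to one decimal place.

Apply Snell's law at each interface; in layer i the horizontal offset is hᵢ·tan θᵢ.
Layer 1: θ = 11.70°; offset = 3.7·tan 11.70° = 0.766 m.
Layer 2: sin θ = 728·sin 11.7°/578 = 0.2554, θ = 14.80°; offset = 9.0·tan 14.80° = 2.378 m.
Layer 3: sin θ = 1009·sin 11.7°/578 = 0.3540, θ = 20.73°; offset = 15.3·tan 20.73° = 5.791 m.
Layer 4: sin θ = 1201·sin 11.7°/578 = 0.4214, θ = 24.92°; offset = 8.1·tan 24.92° = 3.763 m.
Σ offsets = 12.698 m.

12.7 m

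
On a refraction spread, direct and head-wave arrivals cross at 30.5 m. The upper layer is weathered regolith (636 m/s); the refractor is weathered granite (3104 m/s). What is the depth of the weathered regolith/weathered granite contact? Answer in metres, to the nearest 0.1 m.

12.4 m

h = (x_cross/2)·√((V₂−V₁)/(V₂+V₁)).
(V₂−V₁)/(V₂+V₁) = (3104−636)/(3104+636) = 0.6599; √ = 0.8123.
h = (30.5/2)·0.8123 = 12.39 m.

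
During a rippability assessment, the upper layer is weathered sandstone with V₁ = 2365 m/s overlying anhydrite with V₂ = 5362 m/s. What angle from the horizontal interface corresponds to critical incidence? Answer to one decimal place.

Critical incidence: sin θ_c = V₁/V₂ = 2365/5362 = 0.4411.
θ_c = arcsin 0.4411 = 26.17°.
Measured from the interface: 90° − 26.17° = 63.83°.

63.8°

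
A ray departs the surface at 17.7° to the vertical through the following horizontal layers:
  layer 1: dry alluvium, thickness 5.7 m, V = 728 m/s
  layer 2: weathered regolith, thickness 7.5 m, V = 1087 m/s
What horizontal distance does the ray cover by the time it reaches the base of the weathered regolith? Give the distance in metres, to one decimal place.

5.6 m

Apply Snell's law at each interface; in layer i the horizontal offset is hᵢ·tan θᵢ.
Layer 1: θ = 17.70°; offset = 5.7·tan 17.70° = 1.819 m.
Layer 2: sin θ = 1087·sin 17.7°/728 = 0.4540, θ = 27.00°; offset = 7.5·tan 27.00° = 3.821 m.
Σ offsets = 5.640 m.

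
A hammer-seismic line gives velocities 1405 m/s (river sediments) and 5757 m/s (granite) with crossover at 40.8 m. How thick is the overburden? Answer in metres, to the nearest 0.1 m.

15.9 m

h = (x_cross/2)·√((V₂−V₁)/(V₂+V₁)).
(V₂−V₁)/(V₂+V₁) = (5757−1405)/(5757+1405) = 0.6077; √ = 0.7795.
h = (40.8/2)·0.7795 = 15.90 m.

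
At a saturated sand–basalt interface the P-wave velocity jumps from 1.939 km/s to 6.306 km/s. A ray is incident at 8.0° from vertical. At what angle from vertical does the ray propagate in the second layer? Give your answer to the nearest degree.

27°

Snell's law: sin θ₂ = (V₂/V₁)·sin θ₁ = (6.306/1.939)·sin 8.0° = 0.4526.
θ₂ = arcsin 0.4526 = 26.91° from the normal.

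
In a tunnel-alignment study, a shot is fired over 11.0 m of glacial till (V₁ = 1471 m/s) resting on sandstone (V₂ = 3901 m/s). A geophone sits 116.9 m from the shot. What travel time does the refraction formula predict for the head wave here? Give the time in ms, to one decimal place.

θ_c = arcsin(V₁/V₂) = arcsin(1471/3901) = 22.15°, cos θ_c = 0.9262.
Intercept time tᵢ = 2h cos θ_c / V₁ = 2·11.0·0.9262/1471 = 0.01385 s.
t = x/V₂ + tᵢ = 116.9/3901 + 0.01385 = 0.04382 s.

43.8 ms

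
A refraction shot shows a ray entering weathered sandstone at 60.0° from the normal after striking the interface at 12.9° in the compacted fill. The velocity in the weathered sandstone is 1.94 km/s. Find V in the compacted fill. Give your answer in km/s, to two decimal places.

Snell's law: sin 12.9°/V₁ = sin 60.0°/V₂.
V₁ = V₂·sin 12.9°/sin 60.0° = 1.94 × 0.2578 = 0.50 km/s.

0.50 km/s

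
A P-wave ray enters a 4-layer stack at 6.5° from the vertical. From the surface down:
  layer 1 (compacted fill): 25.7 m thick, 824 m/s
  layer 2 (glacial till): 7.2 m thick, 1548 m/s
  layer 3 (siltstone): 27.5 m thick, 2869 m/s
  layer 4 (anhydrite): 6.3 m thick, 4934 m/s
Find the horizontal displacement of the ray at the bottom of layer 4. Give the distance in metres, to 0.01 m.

22.10 m

Apply Snell's law at each interface; in layer i the horizontal offset is hᵢ·tan θᵢ.
Layer 1: θ = 6.50°; offset = 25.7·tan 6.50° = 2.9281 m.
Layer 2: sin θ = 1548·sin 6.5°/824 = 0.2127, θ = 12.28°; offset = 7.2·tan 12.28° = 1.5671 m.
Layer 3: sin θ = 2869·sin 6.5°/824 = 0.3942, θ = 23.21°; offset = 27.5·tan 23.21° = 11.7939 m.
Layer 4: sin θ = 4934·sin 6.5°/824 = 0.6778, θ = 42.68°; offset = 6.3·tan 42.68° = 5.8085 m.
Summing the layer offsets gives 22.0976 m.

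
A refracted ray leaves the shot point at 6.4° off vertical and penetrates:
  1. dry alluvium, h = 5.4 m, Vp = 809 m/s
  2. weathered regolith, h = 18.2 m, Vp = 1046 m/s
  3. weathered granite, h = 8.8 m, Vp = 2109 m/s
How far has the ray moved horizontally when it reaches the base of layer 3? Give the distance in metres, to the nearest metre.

6 m

p = sin θ₁/V₁ = sin 6.4°/809 = 1.3779e-04 s/m is conserved through the stack.
Layer 1: θ = 6.40°; offset = 5.4·tan 6.40° = 0.606 m.
Layer 2: sin θ = p·1046 = 0.1441 → θ = 8.29°; offset = 18.2·tan 8.29° = 2.651 m.
Layer 3: sin θ = p·2109 = 0.2906 → θ = 16.89°; offset = 8.8·tan 16.89° = 2.673 m.
Total horizontal offset = 5.929 m.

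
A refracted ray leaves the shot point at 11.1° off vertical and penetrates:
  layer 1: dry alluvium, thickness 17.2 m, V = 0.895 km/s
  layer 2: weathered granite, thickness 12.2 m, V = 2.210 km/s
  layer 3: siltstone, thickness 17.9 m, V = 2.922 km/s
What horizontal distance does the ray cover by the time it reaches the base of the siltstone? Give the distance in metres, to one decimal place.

p = sin θ₁/V₁ = sin 11.1°/0.895 = 2.1511e-01 s/km is conserved through the stack.
Layer 1: θ = 11.10°; offset = 17.2·tan 11.10° = 3.375 m.
Layer 2: sin θ = p·2.210 = 0.4754 → θ = 28.38°; offset = 12.2·tan 28.38° = 6.592 m.
Layer 3: sin θ = p·2.922 = 0.6285 → θ = 38.94°; offset = 17.9·tan 38.94° = 14.466 m.
Total horizontal offset = 24.432 m.

24.4 m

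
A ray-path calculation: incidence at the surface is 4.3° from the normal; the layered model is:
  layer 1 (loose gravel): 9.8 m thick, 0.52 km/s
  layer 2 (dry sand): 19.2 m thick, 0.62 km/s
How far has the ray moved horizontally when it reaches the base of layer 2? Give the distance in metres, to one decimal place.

Apply Snell's law at each interface; in layer i the horizontal offset is hᵢ·tan θᵢ.
Layer 1: θ = 4.30°; offset = 9.8·tan 4.30° = 0.737 m.
Layer 2: sin θ = 0.62·sin 4.3°/0.52 = 0.0894, θ = 5.13°; offset = 19.2·tan 5.13° = 1.723 m.
Total horizontal offset = 2.460 m.

2.5 m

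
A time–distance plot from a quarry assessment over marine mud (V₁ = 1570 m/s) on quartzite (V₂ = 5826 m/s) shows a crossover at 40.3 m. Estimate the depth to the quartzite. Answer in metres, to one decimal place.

h = (x_cross/2)·√((V₂−V₁)/(V₂+V₁)).
(V₂−V₁)/(V₂+V₁) = (5826−1570)/(5826+1570) = 0.5754; √ = 0.7586.
h = (40.3/2)·0.7586 = 15.29 m.

15.3 m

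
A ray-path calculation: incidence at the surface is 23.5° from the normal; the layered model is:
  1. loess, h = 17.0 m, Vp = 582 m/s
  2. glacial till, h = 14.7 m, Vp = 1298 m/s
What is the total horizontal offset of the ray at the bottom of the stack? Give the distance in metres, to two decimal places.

35.98 m

Apply Snell's law at each interface; in layer i the horizontal offset is hᵢ·tan θᵢ.
Layer 1: θ = 23.50°; offset = 17.0·tan 23.50° = 7.3918 m.
Layer 2: sin θ = 1298·sin 23.5°/582 = 0.8893, θ = 62.79°; offset = 14.7·tan 62.79° = 28.5862 m.
Summing the layer offsets gives 35.9780 m.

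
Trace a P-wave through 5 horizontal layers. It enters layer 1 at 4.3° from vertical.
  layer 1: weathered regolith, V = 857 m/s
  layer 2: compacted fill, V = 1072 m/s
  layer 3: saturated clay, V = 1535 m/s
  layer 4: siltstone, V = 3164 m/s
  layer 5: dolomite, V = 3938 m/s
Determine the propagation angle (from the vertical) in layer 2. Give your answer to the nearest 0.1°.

5.4°

Ray parameter p = sin 4.3° / 857 = 8.7490e-05 s/m.
sin θ_2 = p·V_2 = 8.7490e-05 × 1072 = 0.0938.
θ_2 = arcsin 0.0938 = 5.38°.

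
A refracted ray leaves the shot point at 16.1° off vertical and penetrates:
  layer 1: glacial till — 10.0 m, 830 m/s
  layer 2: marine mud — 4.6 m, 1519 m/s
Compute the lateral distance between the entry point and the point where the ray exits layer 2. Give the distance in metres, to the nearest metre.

Ray parameter p = sin 16.1° / 830 m/s = 3.3411e-04 s/m.
Layer 1: θ = 16.10°; offset = 10.0·tan 16.10° = 2.886 m.
Layer 2: sin θ = p·1519 = 0.5075 → θ = 30.50°; offset = 4.6·tan 30.50° = 2.709 m.
Total horizontal offset = 5.596 m.

6 m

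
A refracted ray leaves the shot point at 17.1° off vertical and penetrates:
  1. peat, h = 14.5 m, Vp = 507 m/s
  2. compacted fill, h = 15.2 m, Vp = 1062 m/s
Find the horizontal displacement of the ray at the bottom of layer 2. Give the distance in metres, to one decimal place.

Apply Snell's law at each interface; in layer i the horizontal offset is hᵢ·tan θᵢ.
Layer 1: θ = 17.10°; offset = 14.5·tan 17.10° = 4.461 m.
Layer 2: sin θ = 1062·sin 17.1°/507 = 0.6159, θ = 38.02°; offset = 15.2·tan 38.02° = 11.884 m.
Σ offsets = 16.344 m.

16.3 m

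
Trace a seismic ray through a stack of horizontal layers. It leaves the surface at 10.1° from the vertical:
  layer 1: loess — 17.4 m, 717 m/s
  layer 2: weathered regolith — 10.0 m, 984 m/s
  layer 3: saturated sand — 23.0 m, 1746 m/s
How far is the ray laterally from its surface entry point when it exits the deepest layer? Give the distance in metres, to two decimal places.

p = sin θ₁/V₁ = sin 10.1°/717 = 2.4458e-04 s/m is conserved through the stack.
Layer 1: θ = 10.10°; offset = 17.4·tan 10.10° = 3.0994 m.
Layer 2: sin θ = p·984 = 0.2407 → θ = 13.93°; offset = 10.0·tan 13.93° = 2.4796 m.
Layer 3: sin θ = p·1746 = 0.4270 → θ = 25.28°; offset = 23.0·tan 25.28° = 10.8623 m.
Σ offsets = 16.4413 m.

16.44 m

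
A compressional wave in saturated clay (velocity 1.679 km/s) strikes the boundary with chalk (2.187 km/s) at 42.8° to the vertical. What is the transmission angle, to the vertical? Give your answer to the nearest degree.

Snell's law: sin θ₂ = (V₂/V₁)·sin θ₁ = (2.187/1.679)·sin 42.8° = 0.8850.
θ₂ = sin⁻¹(0.8850) = 62.25° (from vertical).

62°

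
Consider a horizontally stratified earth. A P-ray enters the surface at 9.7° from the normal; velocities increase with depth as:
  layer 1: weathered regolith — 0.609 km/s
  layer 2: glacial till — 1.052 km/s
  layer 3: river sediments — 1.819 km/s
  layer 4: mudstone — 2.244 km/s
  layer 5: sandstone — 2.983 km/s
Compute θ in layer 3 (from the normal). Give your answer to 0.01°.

30.22°

Snell's law across each interface conserves sin θ / V, so sin θ_3 = V_3·sin θ₁/V₁.
sin θ_3 = 1.819 × sin 9.7° / 0.609 = 0.5033.
θ_3 = arcsin 0.5033 = 30.22°.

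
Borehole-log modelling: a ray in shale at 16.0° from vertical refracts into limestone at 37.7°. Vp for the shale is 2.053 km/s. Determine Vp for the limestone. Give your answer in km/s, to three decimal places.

sin 16.0° = 0.2756; sin 37.7° = 0.6115.
V₂ = V₁·(sin θ₂/sin θ₁) = 2.053·(0.6115/0.2756) = 4.555 km/s.

4.555 km/s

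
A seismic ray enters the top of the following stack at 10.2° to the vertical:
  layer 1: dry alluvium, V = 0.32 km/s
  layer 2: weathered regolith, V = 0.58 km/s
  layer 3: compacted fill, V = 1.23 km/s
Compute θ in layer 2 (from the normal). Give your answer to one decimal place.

Ray parameter p = sin 10.2° / 0.32 = 5.5339e-01 s/km.
sin θ_2 = p·V_2 = 5.5339e-01 × 0.58 = 0.3210.
θ_2 = arcsin 0.3210 = 18.72°.

18.7°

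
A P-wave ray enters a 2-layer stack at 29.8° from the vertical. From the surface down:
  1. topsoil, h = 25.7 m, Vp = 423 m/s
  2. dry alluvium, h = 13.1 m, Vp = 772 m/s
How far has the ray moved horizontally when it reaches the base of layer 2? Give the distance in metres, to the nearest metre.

43 m

Apply Snell's law at each interface; in layer i the horizontal offset is hᵢ·tan θᵢ.
Layer 1: θ = 29.80°; offset = 25.7·tan 29.80° = 14.719 m.
Layer 2: sin θ = 772·sin 29.8°/423 = 0.9070, θ = 65.09°; offset = 13.1·tan 65.09° = 28.215 m.
Total horizontal offset = 42.934 m.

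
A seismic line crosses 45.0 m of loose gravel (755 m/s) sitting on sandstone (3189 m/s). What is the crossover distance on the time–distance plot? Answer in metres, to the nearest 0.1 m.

114.6 m

x_cross = 2h·√((V₂+V₁)/(V₂−V₁)).
(V₂+V₁)/(V₂−V₁) = (3189+755)/(3189−755) = 1.6204; √ = 1.2729.
x_cross = 2·45.0·1.2729 = 114.56 m.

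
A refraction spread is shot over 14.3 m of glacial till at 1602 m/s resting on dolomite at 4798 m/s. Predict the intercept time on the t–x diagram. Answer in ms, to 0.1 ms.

16.8 ms

θ_c = arcsin(V₁/V₂) = arcsin(1602/4798) = 19.51°; cos θ_c = 0.9426.
tᵢ = 2h·cos θ_c / V₁ = 2·14.3·0.9426 / 1602 = 0.01683 s.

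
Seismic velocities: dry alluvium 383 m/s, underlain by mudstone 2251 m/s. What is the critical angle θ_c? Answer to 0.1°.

At critical incidence the refracted ray runs along the interface (θ₂ = 90°), so sin θ_c = V₁/V₂.
θ_c = arcsin(383/2251) = arcsin 0.1701 = 9.80°.

9.8°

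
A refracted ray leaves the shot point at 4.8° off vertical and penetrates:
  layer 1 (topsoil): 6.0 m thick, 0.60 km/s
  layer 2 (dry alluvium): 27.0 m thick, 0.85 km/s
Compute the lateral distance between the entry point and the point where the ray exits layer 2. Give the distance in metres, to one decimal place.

3.7 m

p = sin θ₁/V₁ = sin 4.8°/0.60 = 1.3946e-01 s/km is conserved through the stack.
Layer 1: θ = 4.80°; offset = 6.0·tan 4.80° = 0.504 m.
Layer 2: sin θ = p·0.85 = 0.1185 → θ = 6.81°; offset = 27.0·tan 6.81° = 3.223 m.
Σ offsets = 3.727 m.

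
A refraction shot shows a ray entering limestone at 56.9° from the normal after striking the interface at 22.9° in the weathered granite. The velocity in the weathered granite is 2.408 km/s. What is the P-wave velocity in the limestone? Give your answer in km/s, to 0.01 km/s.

5.18 km/s

sin 22.9° = 0.3891; sin 56.9° = 0.8377.
V₂ = V₁·(sin θ₂/sin θ₁) = 2.408·(0.8377/0.3891) = 5.18 km/s.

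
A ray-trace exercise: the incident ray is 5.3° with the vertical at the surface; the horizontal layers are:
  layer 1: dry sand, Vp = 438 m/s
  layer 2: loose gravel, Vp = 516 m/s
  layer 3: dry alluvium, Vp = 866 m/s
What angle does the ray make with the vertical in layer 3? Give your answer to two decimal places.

Ray parameter p = sin 5.3° / 438 = 2.1089e-04 s/m.
sin θ_3 = p·V_3 = 2.1089e-04 × 866 = 0.1826.
θ_3 = 10.52° from the vertical.

10.52°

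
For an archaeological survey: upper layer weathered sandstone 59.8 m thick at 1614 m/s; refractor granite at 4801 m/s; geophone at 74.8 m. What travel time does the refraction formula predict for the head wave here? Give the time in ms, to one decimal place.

θ_c = arcsin(V₁/V₂) = arcsin(1614/4801) = 19.64°, cos θ_c = 0.9418.
Intercept time tᵢ = 2h cos θ_c / V₁ = 2·59.8·0.9418/1614 = 0.06979 s.
t = x/V₂ + tᵢ = 74.8/4801 + 0.06979 = 0.08537 s.

85.4 ms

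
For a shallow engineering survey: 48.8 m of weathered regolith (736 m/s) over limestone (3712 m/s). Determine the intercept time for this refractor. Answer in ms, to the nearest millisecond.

130 ms

tᵢ = 2h·√(V₂²−V₁²)/(V₁V₂).
√(V₂²−V₁²) = √(3712²−736²) = 3638.3 m/s.
tᵢ = 2·48.8·3638.3/(736·3712) = 0.12998 s.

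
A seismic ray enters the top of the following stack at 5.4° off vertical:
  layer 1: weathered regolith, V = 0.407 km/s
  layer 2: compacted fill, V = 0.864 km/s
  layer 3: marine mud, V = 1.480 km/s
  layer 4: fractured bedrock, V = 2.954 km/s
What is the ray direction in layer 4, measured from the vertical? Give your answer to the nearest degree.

43°

Snell's law across each interface conserves sin θ / V, so sin θ_4 = V_4·sin θ₁/V₁.
sin θ_4 = 2.954 × sin 5.4° / 0.407 = 0.6830.
θ_4 = 43.08° from the vertical.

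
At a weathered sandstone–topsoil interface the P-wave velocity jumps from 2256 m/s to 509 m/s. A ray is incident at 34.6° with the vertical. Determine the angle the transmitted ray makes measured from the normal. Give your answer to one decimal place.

7.4°

Snell's law: sin θ₂ = (V₂/V₁)·sin θ₁ = (509/2256)·sin 34.6° = 0.1281.
θ₂ = sin⁻¹(0.1281) = 7.36° (from vertical).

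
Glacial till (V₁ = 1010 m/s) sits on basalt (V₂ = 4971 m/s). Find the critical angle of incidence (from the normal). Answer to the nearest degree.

Critical incidence: sin θ_c = V₁/V₂ = 1010/4971 = 0.2032.
θ_c = arcsin 0.2032 = 11.72°.

12°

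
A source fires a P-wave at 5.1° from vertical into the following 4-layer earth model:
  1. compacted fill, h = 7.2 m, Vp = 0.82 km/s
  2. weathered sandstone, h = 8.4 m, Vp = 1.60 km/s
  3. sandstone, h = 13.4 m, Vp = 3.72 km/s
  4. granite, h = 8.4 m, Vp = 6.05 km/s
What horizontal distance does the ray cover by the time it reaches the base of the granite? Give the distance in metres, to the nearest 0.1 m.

Apply Snell's law at each interface; in layer i the horizontal offset is hᵢ·tan θᵢ.
Layer 1: θ = 5.10°; offset = 7.2·tan 5.10° = 0.643 m.
Layer 2: sin θ = 1.60·sin 5.1°/0.82 = 0.1735, θ = 9.99°; offset = 8.4·tan 9.99° = 1.479 m.
Layer 3: sin θ = 3.72·sin 5.1°/0.82 = 0.4033, θ = 23.78°; offset = 13.4·tan 23.78° = 5.905 m.
Layer 4: sin θ = 6.05·sin 5.1°/0.82 = 0.6559, θ = 40.99°; offset = 8.4·tan 40.99° = 7.298 m.
Total horizontal offset = 15.326 m.

15.3 m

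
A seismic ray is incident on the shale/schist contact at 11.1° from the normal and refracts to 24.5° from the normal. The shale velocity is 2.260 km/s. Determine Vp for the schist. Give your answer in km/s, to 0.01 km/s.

Snell's law: sin 11.1°/V₁ = sin 24.5°/V₂.
V₂ = V₁·sin 24.5°/sin 11.1° = 2.260 × 2.1540 = 4.87 km/s.

4.87 km/s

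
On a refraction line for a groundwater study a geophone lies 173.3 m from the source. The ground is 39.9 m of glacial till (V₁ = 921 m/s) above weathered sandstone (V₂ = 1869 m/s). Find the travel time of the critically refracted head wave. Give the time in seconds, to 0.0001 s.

0.1681 s

θ_c = arcsin(V₁/V₂) = arcsin(921/1869) = 29.52°, cos θ_c = 0.8702.
Intercept time tᵢ = 2h cos θ_c / V₁ = 2·39.9·0.8702/921 = 0.07539 s.
t = x/V₂ + tᵢ = 173.3/1869 + 0.07539 = 0.16812 s.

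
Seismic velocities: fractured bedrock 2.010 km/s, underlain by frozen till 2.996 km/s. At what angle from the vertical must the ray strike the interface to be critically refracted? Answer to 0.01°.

Critical incidence: sin θ_c = V₁/V₂ = 2.010/2.996 = 0.6709.
θ_c = arcsin 0.6709 = 42.14°.

42.14°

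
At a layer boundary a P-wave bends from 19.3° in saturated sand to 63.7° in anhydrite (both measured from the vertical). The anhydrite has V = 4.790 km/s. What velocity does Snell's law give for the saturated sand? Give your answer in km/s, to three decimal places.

sin 19.3° = 0.3305; sin 63.7° = 0.8965.
V₁ = V₂·(sin θ₁/sin θ₂) = 4.790·(0.3305/0.8965) = 1.766 km/s.

1.766 km/s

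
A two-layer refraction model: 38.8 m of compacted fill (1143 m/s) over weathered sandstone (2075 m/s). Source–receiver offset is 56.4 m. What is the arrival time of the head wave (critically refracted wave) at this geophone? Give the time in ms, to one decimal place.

83.8 ms

θ_c = arcsin(V₁/V₂) = arcsin(1143/2075) = 33.42°, cos θ_c = 0.8346.
Intercept time tᵢ = 2h cos θ_c / V₁ = 2·38.8·0.8346/1143 = 0.05666 s.
t = x/V₂ + tᵢ = 56.4/2075 + 0.05666 = 0.08384 s.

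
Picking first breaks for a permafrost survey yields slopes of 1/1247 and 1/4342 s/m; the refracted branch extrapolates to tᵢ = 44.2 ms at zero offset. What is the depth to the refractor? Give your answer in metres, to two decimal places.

28.77 m

h = tᵢ·V₁·V₂ / (2·√(V₂²−V₁²)).
√(V₂²−V₁²) = √(4342² − 1247²) = 4159.1 m/s.
h = 0.0442 s × 1247 × 4342 / (2 × 4159.1) = 28.77 m.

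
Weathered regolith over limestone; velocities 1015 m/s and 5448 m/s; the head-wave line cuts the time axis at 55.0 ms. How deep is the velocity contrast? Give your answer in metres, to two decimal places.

28.41 m

θ_c = arcsin(1015/5448) = 10.74°; cos θ_c = 0.9825.
tᵢ = 2h cos θ_c/V₁ ⇒ h = tᵢ·V₁/(2 cos θ_c) = 0.055·1015/(2·0.9825) = 28.41 m.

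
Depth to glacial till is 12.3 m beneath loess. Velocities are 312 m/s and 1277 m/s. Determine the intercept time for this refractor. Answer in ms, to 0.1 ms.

θ_c = arcsin(V₁/V₂) = arcsin(312/1277) = 14.14°; cos θ_c = 0.9697.
tᵢ = 2h·cos θ_c / V₁ = 2·12.3·0.9697 / 312 = 0.07646 s.

76.5 ms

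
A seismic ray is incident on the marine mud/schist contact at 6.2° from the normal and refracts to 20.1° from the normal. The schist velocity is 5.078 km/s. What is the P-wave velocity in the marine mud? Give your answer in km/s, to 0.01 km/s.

sin 6.2° = 0.1080; sin 20.1° = 0.3437.
V₁ = V₂·(sin θ₁/sin θ₂) = 5.078·(0.1080/0.3437) = 1.60 km/s.

1.60 km/s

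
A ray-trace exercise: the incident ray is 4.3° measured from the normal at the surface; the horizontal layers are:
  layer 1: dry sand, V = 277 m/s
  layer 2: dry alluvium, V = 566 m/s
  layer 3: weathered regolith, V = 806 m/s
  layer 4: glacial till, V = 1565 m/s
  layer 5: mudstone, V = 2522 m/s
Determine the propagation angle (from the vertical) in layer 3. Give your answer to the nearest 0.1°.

12.6°

Snell's law across each interface conserves sin θ / V, so sin θ_3 = V_3·sin θ₁/V₁.
sin θ_3 = 806 × sin 4.3° / 277 = 0.2182.
θ_3 = 12.60° from the vertical.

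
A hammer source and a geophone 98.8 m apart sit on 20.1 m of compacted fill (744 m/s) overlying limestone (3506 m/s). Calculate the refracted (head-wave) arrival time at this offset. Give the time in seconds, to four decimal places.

0.0810 s

θ_c = arcsin(V₁/V₂) = arcsin(744/3506) = 12.25°, cos θ_c = 0.9772.
Intercept time tᵢ = 2h cos θ_c / V₁ = 2·20.1·0.9772/744 = 0.05280 s.
t = x/V₂ + tᵢ = 98.8/3506 + 0.05280 = 0.08098 s.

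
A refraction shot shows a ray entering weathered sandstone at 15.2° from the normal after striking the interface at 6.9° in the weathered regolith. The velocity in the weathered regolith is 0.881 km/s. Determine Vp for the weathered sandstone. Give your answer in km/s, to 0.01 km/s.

1.92 km/s

Snell's law: sin 6.9°/V₁ = sin 15.2°/V₂.
V₂ = V₁·sin 15.2°/sin 6.9° = 0.881 × 2.1824 = 1.92 km/s.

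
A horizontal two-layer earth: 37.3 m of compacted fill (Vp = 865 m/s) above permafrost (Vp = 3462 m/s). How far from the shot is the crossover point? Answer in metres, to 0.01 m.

x_cross = 2h·√((V₂+V₁)/(V₂−V₁)).
(V₂+V₁)/(V₂−V₁) = (3462+865)/(3462−865) = 1.6662; √ = 1.2908.
x_cross = 2·37.3·1.2908 = 96.29 m.

96.29 m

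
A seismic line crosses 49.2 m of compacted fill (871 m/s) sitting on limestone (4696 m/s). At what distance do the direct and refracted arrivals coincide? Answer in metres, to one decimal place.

θ_c = arcsin(871/4696) = 10.69°, so cos θ_c = 0.9826 and tᵢ = 2h cos θ_c/V₁ = 0.1110 s.
At crossover x/V₁ = x/V₂ + tᵢ ⇒ x = tᵢ/(1/V₁ − 1/V₂) = 0.11101/(1.1481e-03 − 2.1295e-04) = 118.71 m.

118.7 m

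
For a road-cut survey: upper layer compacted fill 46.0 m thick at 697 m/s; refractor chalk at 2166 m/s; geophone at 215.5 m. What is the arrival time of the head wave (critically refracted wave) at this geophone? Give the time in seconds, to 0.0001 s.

θ_c = arcsin(V₁/V₂) = arcsin(697/2166) = 18.77°, cos θ_c = 0.9468.
Intercept time tᵢ = 2h cos θ_c / V₁ = 2·46.0·0.9468/697 = 0.12497 s.
t = x/V₂ + tᵢ = 215.5/2166 + 0.12497 = 0.22447 s.

0.2245 s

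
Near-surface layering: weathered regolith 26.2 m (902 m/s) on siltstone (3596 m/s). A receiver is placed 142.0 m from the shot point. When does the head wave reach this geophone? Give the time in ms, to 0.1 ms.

θ_c = arcsin(V₁/V₂) = arcsin(902/3596) = 14.53°, cos θ_c = 0.9680.
Intercept time tᵢ = 2h cos θ_c / V₁ = 2·26.2·0.9680/902 = 0.05624 s.
t = x/V₂ + tᵢ = 142.0/3596 + 0.05624 = 0.09572 s.

95.7 ms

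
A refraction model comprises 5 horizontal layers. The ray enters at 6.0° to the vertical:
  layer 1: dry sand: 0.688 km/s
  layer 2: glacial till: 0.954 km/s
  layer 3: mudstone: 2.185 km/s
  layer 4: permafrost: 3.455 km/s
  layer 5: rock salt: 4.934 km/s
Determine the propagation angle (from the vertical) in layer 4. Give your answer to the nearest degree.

Ray parameter p = sin 6.0° / 0.688 = 1.5193e-01 s/km.
sin θ_4 = p·V_4 = 1.5193e-01 × 3.455 = 0.5249.
θ_4 = arcsin 0.5249 = 31.66°.

32°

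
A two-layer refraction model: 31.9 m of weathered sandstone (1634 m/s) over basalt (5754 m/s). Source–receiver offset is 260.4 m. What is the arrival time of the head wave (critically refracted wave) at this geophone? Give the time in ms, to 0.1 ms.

t = x/V₂ + 2h·√(V₂²−V₁²)/(V₁V₂).
√(V₂²−V₁²) = √(5754²−1634²) = 5517.1 m/s; delay term = 2·31.9·5517.1/(1634·5754) = 0.03744 s.
t = 260.4/5754 + 0.03744 = 0.08269 s.

82.7 ms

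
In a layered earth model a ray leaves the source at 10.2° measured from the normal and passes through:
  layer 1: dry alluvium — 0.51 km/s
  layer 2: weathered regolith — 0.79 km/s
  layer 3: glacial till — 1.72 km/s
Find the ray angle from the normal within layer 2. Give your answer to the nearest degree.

Snell's law across each interface conserves sin θ / V, so sin θ_2 = V_2·sin θ₁/V₁.
sin θ_2 = 0.79 × sin 10.2° / 0.51 = 0.2743.
θ_2 = 15.92° from the vertical.

16°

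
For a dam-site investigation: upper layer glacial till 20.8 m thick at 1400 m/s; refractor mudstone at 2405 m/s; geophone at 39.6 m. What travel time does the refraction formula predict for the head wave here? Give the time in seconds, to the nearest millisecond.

t = x/V₂ + 2h·√(V₂²−V₁²)/(V₁V₂).
√(V₂²−V₁²) = √(2405²−1400²) = 1955.5 m/s; delay term = 2·20.8·1955.5/(1400·2405) = 0.02416 s.
t = 39.6/2405 + 0.02416 = 0.04063 s.

0.041 s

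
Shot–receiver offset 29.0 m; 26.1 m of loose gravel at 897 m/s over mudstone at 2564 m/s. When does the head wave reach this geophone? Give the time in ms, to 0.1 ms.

65.8 ms

t = x/V₂ + 2h·√(V₂²−V₁²)/(V₁V₂).
√(V₂²−V₁²) = √(2564²−897²) = 2402.0 m/s; delay term = 2·26.1·2402.0/(897·2564) = 0.05452 s.
t = 29.0/2564 + 0.05452 = 0.06583 s.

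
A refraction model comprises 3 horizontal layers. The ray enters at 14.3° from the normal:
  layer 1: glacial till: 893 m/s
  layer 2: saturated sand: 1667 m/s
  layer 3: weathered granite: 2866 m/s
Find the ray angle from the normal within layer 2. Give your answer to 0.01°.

Ray parameter p = sin 14.3° / 893 = 2.7659e-04 s/m.
sin θ_2 = p·V_2 = 2.7659e-04 × 1667 = 0.4611.
θ_2 = arcsin 0.4611 = 27.46°.

27.46°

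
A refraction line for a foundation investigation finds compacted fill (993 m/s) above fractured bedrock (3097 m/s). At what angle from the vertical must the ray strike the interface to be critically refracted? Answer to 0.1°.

18.7°

Critical incidence: sin θ_c = V₁/V₂ = 993/3097 = 0.3206.
θ_c = arcsin 0.3206 = 18.70°.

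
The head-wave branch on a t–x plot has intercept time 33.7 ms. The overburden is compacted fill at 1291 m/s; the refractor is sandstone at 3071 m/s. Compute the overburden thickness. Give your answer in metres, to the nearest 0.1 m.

θ_c = arcsin(1291/3071) = 24.86°; cos θ_c = 0.9073.
tᵢ = 2h cos θ_c/V₁ ⇒ h = tᵢ·V₁/(2 cos θ_c) = 0.0337·1291/(2·0.9073) = 23.97 m.

24.0 m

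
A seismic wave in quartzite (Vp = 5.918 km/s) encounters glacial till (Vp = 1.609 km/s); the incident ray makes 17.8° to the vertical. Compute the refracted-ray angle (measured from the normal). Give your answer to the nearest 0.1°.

4.8°

sin θ₁/V₁ = sin θ₂/V₂ ⇒ sin θ₂ = 1.609·sin 17.8°/5.918 = 1.609·0.3057/5.918 = 0.0831.
θ₂ = sin⁻¹(0.0831) = 4.77° (from vertical).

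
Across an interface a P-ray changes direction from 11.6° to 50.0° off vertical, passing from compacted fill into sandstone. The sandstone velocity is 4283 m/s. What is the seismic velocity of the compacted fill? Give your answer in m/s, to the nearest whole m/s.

1124 m/s

sin 11.6° = 0.2011; sin 50.0° = 0.7660.
V₁ = V₂·(sin θ₁/sin θ₂) = 4283·(0.2011/0.7660) = 1124.24 m/s.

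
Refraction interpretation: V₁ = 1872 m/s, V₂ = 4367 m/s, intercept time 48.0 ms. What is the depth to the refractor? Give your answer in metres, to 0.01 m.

θ_c = arcsin(1872/4367) = 25.38°; cos θ_c = 0.9035.
tᵢ = 2h cos θ_c/V₁ ⇒ h = tᵢ·V₁/(2 cos θ_c) = 0.048·1872/(2·0.9035) = 49.73 m.

49.73 m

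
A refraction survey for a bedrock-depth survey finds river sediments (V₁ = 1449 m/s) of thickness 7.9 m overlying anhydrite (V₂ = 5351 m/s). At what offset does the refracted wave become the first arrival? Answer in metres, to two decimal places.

20.86 m

x_cross = 2h·√((V₂+V₁)/(V₂−V₁)).
(V₂+V₁)/(V₂−V₁) = (5351+1449)/(5351−1449) = 1.7427; √ = 1.3201.
x_cross = 2·7.9·1.3201 = 20.86 m.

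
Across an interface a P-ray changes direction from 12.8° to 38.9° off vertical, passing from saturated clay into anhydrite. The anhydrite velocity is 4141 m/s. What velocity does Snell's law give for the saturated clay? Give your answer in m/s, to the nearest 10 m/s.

Snell's law: sin 12.8°/V₁ = sin 38.9°/V₂.
V₁ = V₂·sin 12.8°/sin 38.9° = 4141 × 0.3528 = 1460.97 m/s.

1460 m/s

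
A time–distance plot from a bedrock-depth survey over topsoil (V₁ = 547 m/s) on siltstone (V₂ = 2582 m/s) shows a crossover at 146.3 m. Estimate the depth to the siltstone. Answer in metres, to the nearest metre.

h = (x_cross/2)·√((V₂−V₁)/(V₂+V₁)).
(V₂−V₁)/(V₂+V₁) = (2582−547)/(2582+547) = 0.6504; √ = 0.8065.
h = (146.3/2)·0.8065 = 58.99 m.

59 m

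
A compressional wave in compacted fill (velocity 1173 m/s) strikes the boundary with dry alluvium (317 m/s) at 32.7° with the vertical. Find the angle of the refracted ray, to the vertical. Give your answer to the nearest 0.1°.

sin θ₁/V₁ = sin θ₂/V₂ ⇒ sin θ₂ = 317·sin 32.7°/1173 = 317·0.5402/1173 = 0.1460.
θ₂ = sin⁻¹(0.1460) = 8.40° (from vertical).

8.4°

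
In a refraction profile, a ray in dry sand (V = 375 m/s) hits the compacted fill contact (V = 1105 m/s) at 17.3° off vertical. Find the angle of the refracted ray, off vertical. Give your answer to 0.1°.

61.2°

Snell's law: sin θ₂ = (V₂/V₁)·sin θ₁ = (1105/375)·sin 17.3° = 0.8763.
θ₂ = sin⁻¹(0.8763) = 61.19° (from vertical).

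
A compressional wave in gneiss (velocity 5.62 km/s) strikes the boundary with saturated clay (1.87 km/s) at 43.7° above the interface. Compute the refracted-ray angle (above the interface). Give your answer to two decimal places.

Angle from the normal: 90° − 43.7° = 46.3°.
sin θ₁/V₁ = sin θ₂/V₂ ⇒ sin θ₂ = 1.87·sin 46.3°/5.62 = 1.87·0.7230/5.62 = 0.2406.
θ₂ = sin⁻¹(0.2406) = 13.92° (from vertical).
From the interface: 90° − 13.92° = 76.08°.

76.08°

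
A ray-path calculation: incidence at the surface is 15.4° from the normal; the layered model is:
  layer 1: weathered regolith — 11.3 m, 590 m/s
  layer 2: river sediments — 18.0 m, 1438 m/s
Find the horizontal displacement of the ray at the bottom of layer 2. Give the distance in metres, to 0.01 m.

18.40 m

Ray parameter p = sin 15.4° / 590 m/s = 4.5010e-04 s/m.
Layer 1: θ = 15.40°; offset = 11.3·tan 15.40° = 3.1125 m.
Layer 2: sin θ = p·1438 = 0.6472 → θ = 40.33°; offset = 18.0·tan 40.33° = 15.2833 m.
Σ offsets = 18.3958 m.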